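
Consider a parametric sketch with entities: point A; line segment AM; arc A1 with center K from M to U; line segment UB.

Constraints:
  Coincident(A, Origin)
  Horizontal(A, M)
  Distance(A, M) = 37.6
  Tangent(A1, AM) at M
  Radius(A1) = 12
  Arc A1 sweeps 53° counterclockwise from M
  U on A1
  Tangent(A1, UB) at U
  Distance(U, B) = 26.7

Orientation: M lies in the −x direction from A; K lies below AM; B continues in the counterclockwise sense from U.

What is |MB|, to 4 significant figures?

36.60

A is at the origin; AM is horizontal with |AM| = 37.6 and M on the −x side, so M = (-37.60, 0.000). Since A1 is tangent to AM there, KM ⟂ AM, so K = M + (0, -12) = (-37.60, -12.00). On A1, M sits at bearing 90° from K; a 53° counterclockwise sweep puts U at bearing 143°, so U = K + 12.0·(cos 143°, sin 143°) = (-47.18, -4.778). Since A1 is tangent to UB there, KU ⟂ UB, so UB runs along (−sin 143°, cos 143°); with |UB| = 26.7, B = (-63.25, -26.10). Then |MB| = |B − M| = 36.60.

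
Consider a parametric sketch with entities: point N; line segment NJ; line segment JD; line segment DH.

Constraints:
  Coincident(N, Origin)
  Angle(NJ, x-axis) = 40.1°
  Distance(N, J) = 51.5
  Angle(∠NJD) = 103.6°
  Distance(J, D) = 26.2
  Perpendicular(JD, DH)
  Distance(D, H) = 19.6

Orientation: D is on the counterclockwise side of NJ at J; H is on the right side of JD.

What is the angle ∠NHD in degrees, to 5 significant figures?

28.810°

∠NJD = 103.6°, so JD runs at 40.1° + (180° − 103.6°) = 116.50° from the x-axis; with |JD| = 26.2, D = J + 26.2·(cos 116.50°, sin 116.50°) = (27.703, 56.620). The perpendicularity gives DH at right angles to JD; with |DH| = 19.6 on the right of JD, H = D + 19.6·(0.89493, 0.44620) = (45.244, 65.365). Then cos ∠NHD = HN·HD / (|HN||HD|), giving 28.810°.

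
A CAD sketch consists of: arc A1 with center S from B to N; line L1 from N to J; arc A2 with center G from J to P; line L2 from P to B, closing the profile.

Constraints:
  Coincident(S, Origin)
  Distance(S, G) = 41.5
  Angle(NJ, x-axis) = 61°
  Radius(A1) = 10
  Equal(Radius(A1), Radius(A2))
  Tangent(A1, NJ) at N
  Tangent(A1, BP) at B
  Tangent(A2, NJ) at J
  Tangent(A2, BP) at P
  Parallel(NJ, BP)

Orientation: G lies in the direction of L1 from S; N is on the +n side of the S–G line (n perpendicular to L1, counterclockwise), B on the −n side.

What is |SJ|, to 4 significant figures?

42.69

The slot axis is L1's direction at 61.0°, so u = (cos 61.0°, sin 61.0°) = (0.4848, 0.8746) and n = (−sin 61.0°, cos 61.0°) = (-0.8746, 0.4848). S is at the origin and G lies 41.5 along u from S, so G = 41.5·u = (20.12, 36.30). Tangency of A1 to both parallel lines with radius 10.0 puts N and B at S ± 10.0·n: N = (-8.746, 4.848), B = (8.746, -4.848). Equal radii place J and P the same way about G: J = G + 10.0·n = (11.37, 41.14), P = G − 10.0·n = (28.87, 31.45). Then |SJ| = |J − S| = 42.69.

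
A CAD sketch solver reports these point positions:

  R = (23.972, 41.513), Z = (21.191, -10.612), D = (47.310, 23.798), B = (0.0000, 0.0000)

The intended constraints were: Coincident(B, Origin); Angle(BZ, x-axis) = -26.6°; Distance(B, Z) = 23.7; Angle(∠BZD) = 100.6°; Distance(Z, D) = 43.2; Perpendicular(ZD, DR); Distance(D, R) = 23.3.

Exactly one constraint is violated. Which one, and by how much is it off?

Distance(D, R) = 23.3 — off by 6.00.

B = (0.00, 0.00) ✓; BZ at -26.60° ✓; |BZ| = 23.70 ✓; ∠BZD = 100.6° ✓; |ZD| = 43.20 ✓; ∠(ZD, DR) = 90.00° ✓; |DR| = 29.30 ✗.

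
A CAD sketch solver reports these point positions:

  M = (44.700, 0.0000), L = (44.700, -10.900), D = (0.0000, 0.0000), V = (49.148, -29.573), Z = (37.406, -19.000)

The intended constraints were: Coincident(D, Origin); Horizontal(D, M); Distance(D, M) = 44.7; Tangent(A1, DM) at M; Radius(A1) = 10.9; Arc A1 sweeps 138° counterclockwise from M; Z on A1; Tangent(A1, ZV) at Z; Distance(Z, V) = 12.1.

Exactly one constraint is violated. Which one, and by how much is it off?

Distance(Z, V) = 12.1 — off by 3.70.

D = (0.00, 0.00) ✓; D.y = 0.00, M.y = 0.00 ✓; |DM| = 44.70 ✓; ∠(LM, MD) = 90.00° ✓; |LM| = 10.90 ✓; bearing(L→Z) − bearing(L→M) = 138.0° ✓; |LZ| = 10.90 ✓; ∠(LZ, ZV) = 90.00° ✓; |ZV| = 15.80 ✗.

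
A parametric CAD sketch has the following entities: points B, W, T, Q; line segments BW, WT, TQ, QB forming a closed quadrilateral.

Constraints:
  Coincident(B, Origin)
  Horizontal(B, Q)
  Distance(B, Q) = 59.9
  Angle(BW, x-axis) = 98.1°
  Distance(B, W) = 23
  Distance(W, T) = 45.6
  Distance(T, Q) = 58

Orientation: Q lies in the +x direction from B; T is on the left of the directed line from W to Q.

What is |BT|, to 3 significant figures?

60.6

B is at the origin; BQ is horizontal with |BQ| = 59.9 and Q in +x, so Q = (59.9, 0). BW runs at 98.1° with |BW| = 23.0, so W = (-3.24, 22.8). T is determined by |WT| = 45.6 and |TQ| = 58.0 together: it lies at the intersection of circle(W, 45.6) and circle(Q, 58.0). With |WQ| = 67.1, the foot of the radical line on WQ is 24.0 from W and the perpendicular offset is √(45.6² − 24.0²) = 38.8. Taking the left-of-WQ solution: T = (32.5, 51.1).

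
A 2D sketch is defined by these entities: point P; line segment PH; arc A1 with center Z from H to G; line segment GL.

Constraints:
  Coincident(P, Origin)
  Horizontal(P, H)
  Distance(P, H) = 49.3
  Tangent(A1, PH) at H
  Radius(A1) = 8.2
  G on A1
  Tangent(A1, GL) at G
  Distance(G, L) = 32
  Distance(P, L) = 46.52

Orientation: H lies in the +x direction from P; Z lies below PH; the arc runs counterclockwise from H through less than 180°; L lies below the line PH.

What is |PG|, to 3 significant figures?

42.0

Checks: |ZG| = 8.200 ✓; ∠(ZG, GL) = 90.00° ✓; |GL| = 32.00 ✓; |PL| = 46.52 ✓.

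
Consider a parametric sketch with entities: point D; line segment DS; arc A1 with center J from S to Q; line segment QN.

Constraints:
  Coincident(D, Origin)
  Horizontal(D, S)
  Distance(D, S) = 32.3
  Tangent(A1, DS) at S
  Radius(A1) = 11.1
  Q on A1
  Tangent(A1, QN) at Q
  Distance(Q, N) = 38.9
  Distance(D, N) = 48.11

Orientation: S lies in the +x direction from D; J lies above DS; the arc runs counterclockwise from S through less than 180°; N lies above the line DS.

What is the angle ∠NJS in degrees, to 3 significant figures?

151°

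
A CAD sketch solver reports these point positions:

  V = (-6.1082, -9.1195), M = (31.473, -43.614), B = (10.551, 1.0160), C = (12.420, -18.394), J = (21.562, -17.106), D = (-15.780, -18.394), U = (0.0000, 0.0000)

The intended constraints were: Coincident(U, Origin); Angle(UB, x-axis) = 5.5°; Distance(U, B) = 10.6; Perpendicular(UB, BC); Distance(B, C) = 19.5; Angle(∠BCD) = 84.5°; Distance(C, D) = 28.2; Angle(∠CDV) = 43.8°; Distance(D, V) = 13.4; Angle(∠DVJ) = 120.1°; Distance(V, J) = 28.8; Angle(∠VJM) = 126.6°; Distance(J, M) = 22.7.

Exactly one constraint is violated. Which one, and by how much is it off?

Distance(J, M) = 22.7 — off by 5.60.

U = (0.00, 0.00) ✓; UB at 5.500° ✓; |UB| = 10.60 ✓; ∠(UB, BC) = 90.00° ✓; |BC| = 19.50 ✓; ∠BCD = 84.50° ✓; |CD| = 28.20 ✓; ∠CDV = 43.80° ✓; |DV| = 13.40 ✓; ∠DVJ = 120.1° ✓; |VJ| = 28.80 ✓; ∠VJM = 126.6° ✓; |JM| = 28.30 ✗.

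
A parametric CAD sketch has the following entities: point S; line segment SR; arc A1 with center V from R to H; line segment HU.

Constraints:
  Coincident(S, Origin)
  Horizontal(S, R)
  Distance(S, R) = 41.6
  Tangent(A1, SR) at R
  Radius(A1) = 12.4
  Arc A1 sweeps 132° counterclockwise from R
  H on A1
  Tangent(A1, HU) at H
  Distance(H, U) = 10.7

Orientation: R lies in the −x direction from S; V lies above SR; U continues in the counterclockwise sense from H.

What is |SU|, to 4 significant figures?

48.83

S is at the origin; SR is horizontal with |SR| = 41.6 and R on the −x side, so R = (-41.60, 0.000). A1 meets SR tangentially, so VR is at right angles to SR, so V = R + (0, 12.4) = (-41.60, 12.40). On A1, R sits at bearing -90° from V; a 132° counterclockwise sweep puts H at bearing 42°, so H = V + 12.4·(cos 42°, sin 42°) = (-32.39, 20.70). Tangency of A1 to HU means the radius VH is perpendicular to HU, so HU runs along (−sin 42°, cos 42°); with |HU| = 10.7, U = (-39.54, 28.65). Then |SU| = |U − S| = 48.83.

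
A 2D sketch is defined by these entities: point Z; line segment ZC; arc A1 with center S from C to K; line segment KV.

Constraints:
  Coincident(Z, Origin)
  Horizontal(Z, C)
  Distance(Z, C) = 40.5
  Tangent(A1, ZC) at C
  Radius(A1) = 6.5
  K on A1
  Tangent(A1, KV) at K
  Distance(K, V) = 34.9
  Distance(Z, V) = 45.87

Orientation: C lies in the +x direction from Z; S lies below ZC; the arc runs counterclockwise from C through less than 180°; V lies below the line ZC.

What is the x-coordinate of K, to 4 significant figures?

34.23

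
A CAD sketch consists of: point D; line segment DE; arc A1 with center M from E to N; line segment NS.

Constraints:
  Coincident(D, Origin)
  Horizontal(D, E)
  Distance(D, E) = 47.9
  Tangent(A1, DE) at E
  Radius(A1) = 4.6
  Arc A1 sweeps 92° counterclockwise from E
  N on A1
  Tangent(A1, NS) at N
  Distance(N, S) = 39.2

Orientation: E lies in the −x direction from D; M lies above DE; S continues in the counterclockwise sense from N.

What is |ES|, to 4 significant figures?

44.06

D is at the origin; DE is horizontal with |DE| = 47.9 and E on the −x side, so E = (-47.90, 0.000). Tangency of A1 to DE means the radius ME is perpendicular to DE, so M = E + (0, 4.6) = (-47.90, 4.600). On A1, E sits at bearing -90° from M; a 92° counterclockwise sweep puts N at bearing 2°, so N = M + 4.6·(cos 2°, sin 2°) = (-43.30, 4.761). Since A1 is tangent to NS there, MN ⟂ NS, so NS runs along (−sin 2°, cos 2°); with |NS| = 39.2, S = (-44.67, 43.94). Then |ES| = |S − E| = 44.06.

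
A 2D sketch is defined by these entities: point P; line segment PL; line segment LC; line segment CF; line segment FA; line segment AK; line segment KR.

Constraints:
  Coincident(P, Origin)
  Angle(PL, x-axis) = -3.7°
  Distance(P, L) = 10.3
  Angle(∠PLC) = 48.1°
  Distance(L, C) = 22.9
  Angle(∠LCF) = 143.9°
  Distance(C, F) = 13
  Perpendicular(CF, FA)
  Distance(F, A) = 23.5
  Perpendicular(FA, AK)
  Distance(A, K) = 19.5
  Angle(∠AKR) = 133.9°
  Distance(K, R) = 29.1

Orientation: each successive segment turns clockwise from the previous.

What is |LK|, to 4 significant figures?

15.63

P is at the origin; PL runs at -3.7° with length 10.3, so L = (10.28, -0.6647). ∠PLC = 48.1° gives LC at -135.6° from the x-axis; with |LC| = 22.9, C = (-6.083, -16.69). ∠LCF = 143.9° gives CF at -171.7° from the x-axis; with |CF| = 13.0, F = (-18.95, -18.56). CF is perpendicular to FA, so FA runs at 98.30°; with |FA| = 23.5, A = (-22.34, 4.690). The perpendicularity gives AK at right angles to FA, so AK runs at 8.300°; with |AK| = 19.5, K = (-3.043, 7.505). Then |LK| = |K − L| = 15.63.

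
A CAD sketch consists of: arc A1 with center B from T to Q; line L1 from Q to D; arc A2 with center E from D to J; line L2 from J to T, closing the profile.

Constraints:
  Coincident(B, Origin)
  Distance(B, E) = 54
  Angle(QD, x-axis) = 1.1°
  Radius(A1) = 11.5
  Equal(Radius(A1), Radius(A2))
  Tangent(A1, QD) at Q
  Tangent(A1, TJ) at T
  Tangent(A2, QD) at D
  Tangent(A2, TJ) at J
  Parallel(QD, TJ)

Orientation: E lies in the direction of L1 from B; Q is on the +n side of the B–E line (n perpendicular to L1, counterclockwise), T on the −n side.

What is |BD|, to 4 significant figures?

55.21

Tangency of A1 to both parallel lines with radius 11.5 puts Q and T at B ± 11.5·n: Q = (-0.2208, 11.50), T = (0.2208, -11.50). Equal radii place D and J the same way about E: D = E + 11.5·n = (53.77, 12.53), J = E − 11.5·n = (54.21, -10.46). Then |BD| = |D − B| = 55.21.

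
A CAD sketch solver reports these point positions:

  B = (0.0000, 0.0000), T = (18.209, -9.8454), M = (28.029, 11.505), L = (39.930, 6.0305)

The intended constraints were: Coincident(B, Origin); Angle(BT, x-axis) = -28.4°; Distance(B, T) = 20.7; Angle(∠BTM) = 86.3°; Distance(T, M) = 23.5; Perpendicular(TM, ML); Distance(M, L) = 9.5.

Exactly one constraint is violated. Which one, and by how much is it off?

Distance(M, L) = 9.5 — off by 3.60.

B = (0.00, 0.00) ✓; BT at -28.40° ✓; |BT| = 20.70 ✓; ∠BTM = 86.30° ✓; |TM| = 23.50 ✓; ∠(TM, ML) = 90.00° ✓; |ML| = 13.10 ✗.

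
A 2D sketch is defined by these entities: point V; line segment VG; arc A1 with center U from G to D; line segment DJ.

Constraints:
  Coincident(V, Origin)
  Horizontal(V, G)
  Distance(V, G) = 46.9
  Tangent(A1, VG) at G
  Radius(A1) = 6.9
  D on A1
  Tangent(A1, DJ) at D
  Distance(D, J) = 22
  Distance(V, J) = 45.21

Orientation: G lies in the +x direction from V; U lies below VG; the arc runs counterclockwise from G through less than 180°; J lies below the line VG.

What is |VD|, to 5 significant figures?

40.511

V is at the origin; VG is horizontal with |VG| = 46.9 and G on the +x side, so G = (46.900, 0.0000). Tangency of A1 to VG means the radius UG is perpendicular to VG, so U = G + (0, -6.9) = (46.900, -6.9000). Since UD ⟂ DJ (tangency), |UJ| = √(6.9² + 22.0²) = 23.057 regardless of where D sits on A1. So J lies on both circle(V, 45.21) and circle(U, 23.057); the below-VG intersection is J = (36.071, -27.255). D is the foot of the tangent from J: D = (40.118, -5.6307).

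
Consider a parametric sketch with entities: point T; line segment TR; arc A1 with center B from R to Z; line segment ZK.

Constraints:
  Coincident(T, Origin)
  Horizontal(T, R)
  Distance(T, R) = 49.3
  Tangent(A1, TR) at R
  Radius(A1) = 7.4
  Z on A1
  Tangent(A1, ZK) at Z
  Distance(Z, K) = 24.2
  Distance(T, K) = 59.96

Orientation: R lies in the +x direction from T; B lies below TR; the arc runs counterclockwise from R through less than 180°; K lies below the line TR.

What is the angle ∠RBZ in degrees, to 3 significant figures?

109°

T is at the origin; T and R share the same y with |TR| = 49.3 and R on the +x side, so R = (49.3, 0.00). Since A1 is tangent to TR there, BR ⟂ TR, so B = R + (0, -7.4) = (49.3, -7.40). Since BZ ⟂ ZK (tangency), |BK| = √(7.4² + 24.2²) = 25.3 regardless of where Z sits on A1. So K lies on both circle(T, 59.96) and circle(B, 25.3); the below-TR intersection is K = (50.3, -32.7). Z is the foot of the tangent from K: Z = (42.3, -9.83).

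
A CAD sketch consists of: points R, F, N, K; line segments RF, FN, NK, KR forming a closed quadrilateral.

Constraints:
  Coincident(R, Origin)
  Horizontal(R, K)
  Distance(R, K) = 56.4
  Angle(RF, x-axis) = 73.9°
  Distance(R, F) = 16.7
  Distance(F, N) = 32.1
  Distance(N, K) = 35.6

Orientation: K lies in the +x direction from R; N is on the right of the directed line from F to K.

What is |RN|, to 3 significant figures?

24.8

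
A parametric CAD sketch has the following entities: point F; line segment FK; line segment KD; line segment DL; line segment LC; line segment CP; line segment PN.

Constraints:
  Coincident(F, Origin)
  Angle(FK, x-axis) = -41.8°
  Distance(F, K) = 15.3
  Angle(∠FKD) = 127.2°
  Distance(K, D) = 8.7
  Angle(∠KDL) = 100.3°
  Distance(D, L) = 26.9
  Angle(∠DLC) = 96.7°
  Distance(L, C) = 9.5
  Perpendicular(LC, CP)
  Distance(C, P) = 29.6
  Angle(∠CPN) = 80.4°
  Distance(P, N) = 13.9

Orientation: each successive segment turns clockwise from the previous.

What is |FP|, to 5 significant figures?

12.319

∠DLC = 96.7° gives LC at 102.40° from the x-axis; with |LC| = 9.5, C = (-18.099, -12.263). LC is perpendicular to CP, so CP runs at 12.400°; with |CP| = 29.6, P = (10.811, -5.9071). Then |FP| = |P − F| = 12.319.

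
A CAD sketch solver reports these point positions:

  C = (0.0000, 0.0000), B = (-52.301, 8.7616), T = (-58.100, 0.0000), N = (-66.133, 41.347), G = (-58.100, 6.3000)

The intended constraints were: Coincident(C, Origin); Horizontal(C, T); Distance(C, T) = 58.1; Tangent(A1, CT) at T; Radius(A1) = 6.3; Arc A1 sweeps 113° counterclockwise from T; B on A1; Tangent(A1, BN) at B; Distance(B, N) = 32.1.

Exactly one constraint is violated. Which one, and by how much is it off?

Distance(B, N) = 32.1 — off by 3.30.

C = (0.00, 0.00) ✓; C.y = 0.00, T.y = 0.00 ✓; |CT| = 58.10 ✓; ∠(GT, TC) = 90.00° ✓; |GT| = 6.300 ✓; bearing(G→B) − bearing(G→T) = 113.0° ✓; |GB| = 6.300 ✓; ∠(GB, BN) = 90.00° ✓; |BN| = 35.40 ✗.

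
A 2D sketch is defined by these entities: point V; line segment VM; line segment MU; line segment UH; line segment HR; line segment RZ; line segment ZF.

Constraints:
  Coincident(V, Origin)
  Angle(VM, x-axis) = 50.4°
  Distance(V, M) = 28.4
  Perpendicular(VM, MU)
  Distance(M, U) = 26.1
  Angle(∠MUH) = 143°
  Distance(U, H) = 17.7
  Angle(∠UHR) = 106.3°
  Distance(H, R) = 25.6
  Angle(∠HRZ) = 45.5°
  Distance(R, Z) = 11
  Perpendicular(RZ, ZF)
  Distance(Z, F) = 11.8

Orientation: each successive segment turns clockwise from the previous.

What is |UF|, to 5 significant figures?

22.623

∠HRZ = 45.5° gives RZ at 75.200° from the x-axis; with |RZ| = 11.0, Z = (22.888, -14.021). RZ is perpendicular to ZF, so ZF runs at -14.800°; with |ZF| = 11.8, F = (34.297, -17.035). Then |UF| = |F − U| = 22.623.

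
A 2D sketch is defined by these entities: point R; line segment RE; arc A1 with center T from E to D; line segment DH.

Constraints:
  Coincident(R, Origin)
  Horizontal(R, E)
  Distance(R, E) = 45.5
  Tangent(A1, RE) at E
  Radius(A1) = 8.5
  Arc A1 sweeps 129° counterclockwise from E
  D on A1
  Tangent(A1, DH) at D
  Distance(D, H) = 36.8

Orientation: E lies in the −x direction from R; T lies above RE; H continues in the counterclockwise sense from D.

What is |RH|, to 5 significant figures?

75.183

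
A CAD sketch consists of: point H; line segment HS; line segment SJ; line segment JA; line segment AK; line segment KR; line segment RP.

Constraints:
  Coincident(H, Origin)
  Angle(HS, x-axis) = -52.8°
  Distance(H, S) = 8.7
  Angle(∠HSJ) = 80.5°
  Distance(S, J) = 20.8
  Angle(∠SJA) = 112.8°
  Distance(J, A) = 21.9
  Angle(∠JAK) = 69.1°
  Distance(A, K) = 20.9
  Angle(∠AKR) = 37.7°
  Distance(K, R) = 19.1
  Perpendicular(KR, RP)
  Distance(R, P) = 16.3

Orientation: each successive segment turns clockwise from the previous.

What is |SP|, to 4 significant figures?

39.68

H is at the origin; HS runs at -52.8° with length 8.7, so S = (5.260, -6.930). ∠HSJ = 80.5° gives SJ at -152.3° from the x-axis; with |SJ| = 20.8, J = (-13.16, -16.60). ∠SJA = 112.8° gives JA at 140.5° from the x-axis; with |JA| = 21.9, A = (-30.05, -2.668). ∠JAK = 69.1° gives AK at 29.60° from the x-axis; with |AK| = 20.9, K = (-11.88, 7.655). ∠AKR = 37.7° gives KR at -112.7° from the x-axis; with |KR| = 19.1, R = (-19.25, -9.966). KR ⟂ RP, so RP runs at 157.3°; with |RP| = 16.3, P = (-34.29, -3.675). Then |SP| = |P − S| = 39.68.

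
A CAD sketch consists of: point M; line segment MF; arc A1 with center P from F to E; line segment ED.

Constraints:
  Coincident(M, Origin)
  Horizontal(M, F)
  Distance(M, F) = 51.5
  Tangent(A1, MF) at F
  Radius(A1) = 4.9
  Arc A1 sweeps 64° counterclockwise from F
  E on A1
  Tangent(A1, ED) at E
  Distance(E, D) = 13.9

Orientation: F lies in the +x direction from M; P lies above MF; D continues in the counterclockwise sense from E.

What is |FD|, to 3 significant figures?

18.5

M is at the origin; M and F share the same y with |MF| = 51.5 and F on the +x side, so F = (51.5, 0.00). The tangent condition forces PF to be normal to MF, so P = F + (0, 4.9) = (51.5, 4.90). On A1, F sits at bearing -90° from P; a 64° counterclockwise sweep puts E at bearing -26°, so E = P + 4.9·(cos -26°, sin -26°) = (55.9, 2.75). A1 meets ED tangentially, so PE is at right angles to ED, so ED runs along (−sin -26°, cos -26°); with |ED| = 13.9, D = (62.0, 15.2). Then |FD| = |D − F| = 18.5.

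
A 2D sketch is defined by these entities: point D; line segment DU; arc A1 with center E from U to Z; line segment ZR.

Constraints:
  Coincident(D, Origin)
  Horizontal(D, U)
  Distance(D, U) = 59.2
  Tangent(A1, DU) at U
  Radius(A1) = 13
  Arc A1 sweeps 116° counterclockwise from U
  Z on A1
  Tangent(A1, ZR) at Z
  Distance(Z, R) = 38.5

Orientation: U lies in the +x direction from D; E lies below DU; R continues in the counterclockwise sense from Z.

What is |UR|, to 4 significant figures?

53.55

D is at the origin; DU is horizontal with |DU| = 59.2 and U on the +x side, so U = (59.20, 0.000). Since A1 is tangent to DU there, EU ⟂ DU, so E = U + (0, -13) = (59.20, -13.00). On A1, U sits at bearing 90° from E; a 116° counterclockwise sweep puts Z at bearing 206°, so Z = E + 13.0·(cos 206°, sin 206°) = (47.52, -18.70). A1 meets ZR tangentially, so EZ is at right angles to ZR, so ZR runs along (−sin 206°, cos 206°); with |ZR| = 38.5, R = (64.39, -53.30). Then |UR| = |R − U| = 53.55.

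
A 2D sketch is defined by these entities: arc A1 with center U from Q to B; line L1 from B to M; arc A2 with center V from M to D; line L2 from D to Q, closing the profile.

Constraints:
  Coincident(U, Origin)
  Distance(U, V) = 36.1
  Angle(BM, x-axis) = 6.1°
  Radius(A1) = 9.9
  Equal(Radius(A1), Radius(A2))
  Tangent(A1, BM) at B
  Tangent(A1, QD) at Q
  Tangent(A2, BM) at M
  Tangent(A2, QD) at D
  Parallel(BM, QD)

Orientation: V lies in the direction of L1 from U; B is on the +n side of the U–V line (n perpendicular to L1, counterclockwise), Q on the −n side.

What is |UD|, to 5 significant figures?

37.433

Tangency of A1 to both parallel lines with radius 9.9 puts B and Q at U ± 9.9·n: B = (-1.0520, 9.8439), Q = (1.0520, -9.8439). Equal radii place M and D the same way about V: M = V + 9.9·n = (34.844, 13.680), D = V − 9.9·n = (36.948, -6.0078). Then |UD| = |D − U| = 37.433.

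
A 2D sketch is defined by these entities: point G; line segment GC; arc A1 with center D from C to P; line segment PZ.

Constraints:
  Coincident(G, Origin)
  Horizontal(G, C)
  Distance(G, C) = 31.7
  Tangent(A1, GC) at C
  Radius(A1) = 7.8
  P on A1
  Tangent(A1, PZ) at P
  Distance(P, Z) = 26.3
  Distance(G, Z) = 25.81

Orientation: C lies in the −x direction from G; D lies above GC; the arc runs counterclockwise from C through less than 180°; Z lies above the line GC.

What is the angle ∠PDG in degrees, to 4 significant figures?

23.51°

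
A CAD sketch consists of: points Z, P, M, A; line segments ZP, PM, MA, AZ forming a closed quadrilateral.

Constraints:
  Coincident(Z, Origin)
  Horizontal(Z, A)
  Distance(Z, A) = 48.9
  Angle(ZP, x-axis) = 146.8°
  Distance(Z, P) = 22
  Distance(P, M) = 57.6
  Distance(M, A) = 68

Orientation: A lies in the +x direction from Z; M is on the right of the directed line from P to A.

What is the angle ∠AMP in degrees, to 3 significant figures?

65.4°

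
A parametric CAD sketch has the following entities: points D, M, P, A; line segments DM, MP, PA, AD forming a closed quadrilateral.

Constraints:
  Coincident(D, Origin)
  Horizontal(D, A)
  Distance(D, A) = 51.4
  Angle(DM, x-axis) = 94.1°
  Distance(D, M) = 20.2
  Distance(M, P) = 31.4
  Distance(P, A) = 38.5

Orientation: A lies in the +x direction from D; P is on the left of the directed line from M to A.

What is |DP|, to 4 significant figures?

41.63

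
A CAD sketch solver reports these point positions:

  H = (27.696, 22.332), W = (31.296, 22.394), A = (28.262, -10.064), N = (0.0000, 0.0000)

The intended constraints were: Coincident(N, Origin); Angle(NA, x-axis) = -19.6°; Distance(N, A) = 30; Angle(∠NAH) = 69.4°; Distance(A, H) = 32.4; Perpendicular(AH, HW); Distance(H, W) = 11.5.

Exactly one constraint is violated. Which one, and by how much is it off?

Distance(H, W) = 11.5 — off by 7.90.

N = (0.00, 0.00) ✓; NA at -19.60° ✓; |NA| = 30.00 ✓; ∠NAH = 69.40° ✓; |AH| = 32.40 ✓; ∠(AH, HW) = 90.01° ✓; |HW| = 3.601 ✗.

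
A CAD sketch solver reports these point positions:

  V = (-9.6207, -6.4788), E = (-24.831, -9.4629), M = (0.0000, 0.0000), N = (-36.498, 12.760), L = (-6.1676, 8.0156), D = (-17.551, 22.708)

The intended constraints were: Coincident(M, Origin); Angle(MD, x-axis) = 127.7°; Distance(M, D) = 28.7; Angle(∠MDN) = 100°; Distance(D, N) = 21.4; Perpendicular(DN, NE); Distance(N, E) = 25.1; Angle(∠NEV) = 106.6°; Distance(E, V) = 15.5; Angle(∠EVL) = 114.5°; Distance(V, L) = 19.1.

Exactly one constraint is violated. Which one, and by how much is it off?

Distance(V, L) = 19.1 — off by 4.20.

M = (0.00, 0.00) ✓; MD at 127.7° ✓; |MD| = 28.70 ✓; ∠MDN = 100.0° ✓; |DN| = 21.40 ✓; ∠(DN, NE) = 90.00° ✓; |NE| = 25.10 ✓; ∠NEV = 106.6° ✓; |EV| = 15.50 ✓; ∠EVL = 114.5° ✓; |VL| = 14.90 ✗.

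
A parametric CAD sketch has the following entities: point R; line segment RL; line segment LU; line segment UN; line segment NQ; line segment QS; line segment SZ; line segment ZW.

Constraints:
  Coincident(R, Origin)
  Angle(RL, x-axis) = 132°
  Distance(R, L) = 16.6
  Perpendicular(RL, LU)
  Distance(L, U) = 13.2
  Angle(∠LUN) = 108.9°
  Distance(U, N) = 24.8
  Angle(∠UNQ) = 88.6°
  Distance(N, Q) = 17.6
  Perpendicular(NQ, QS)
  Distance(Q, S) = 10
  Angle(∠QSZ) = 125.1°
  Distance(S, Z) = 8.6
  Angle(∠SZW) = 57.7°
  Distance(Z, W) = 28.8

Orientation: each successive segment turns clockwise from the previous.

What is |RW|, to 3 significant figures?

28.2

R is at the origin; RL runs at 132.0° with length 16.6, so L = (-11.1, 12.3). RL ⟂ LU, so LU runs at 42.0°; with |LU| = 13.2, U = (-1.30, 21.2). ∠LUN = 108.9° gives UN at -29.1° from the x-axis; with |UN| = 24.8, N = (20.4, 9.11). ∠UNQ = 88.6° gives NQ at -120° from the x-axis; with |NQ| = 17.6, Q = (11.4, -6.06). The perpendicularity gives QS at right angles to NQ, so QS runs at 150°; with |QS| = 10.0, S = (2.82, -0.982). ∠QSZ = 125.1° gives SZ at 94.6° from the x-axis; with |SZ| = 8.6, Z = (2.13, 7.59). ∠SZW = 57.7° gives ZW at -27.7° from the x-axis; with |ZW| = 28.8, W = (27.6, -5.80). Then |RW| = |W − R| = 28.2.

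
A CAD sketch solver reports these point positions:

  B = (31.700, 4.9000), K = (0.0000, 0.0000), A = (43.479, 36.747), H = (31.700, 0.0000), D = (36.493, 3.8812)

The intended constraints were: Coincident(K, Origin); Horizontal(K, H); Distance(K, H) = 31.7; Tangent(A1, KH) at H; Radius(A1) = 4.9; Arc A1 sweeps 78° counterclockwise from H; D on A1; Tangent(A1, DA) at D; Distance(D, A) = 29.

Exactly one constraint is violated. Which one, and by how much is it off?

Distance(D, A) = 29 — off by 4.60.

K = (0.00, 0.00) ✓; K.y = 0.00, H.y = 0.00 ✓; |KH| = 31.70 ✓; ∠(BH, HK) = 90.00° ✓; |BH| = 4.900 ✓; bearing(B→D) − bearing(B→H) = 78.00° ✓; |BD| = 4.900 ✓; ∠(BD, DA) = 90.00° ✓; |DA| = 33.60 ✗.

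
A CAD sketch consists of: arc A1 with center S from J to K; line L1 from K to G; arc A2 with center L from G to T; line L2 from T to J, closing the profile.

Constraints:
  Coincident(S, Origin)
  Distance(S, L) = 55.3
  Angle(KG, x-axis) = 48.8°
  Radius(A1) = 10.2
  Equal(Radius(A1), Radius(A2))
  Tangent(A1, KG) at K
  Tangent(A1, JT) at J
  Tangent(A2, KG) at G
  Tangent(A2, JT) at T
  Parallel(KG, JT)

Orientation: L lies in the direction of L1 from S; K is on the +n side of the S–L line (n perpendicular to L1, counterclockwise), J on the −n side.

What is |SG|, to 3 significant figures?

56.2

The slot axis is L1's direction at 48.8°, so u = (cos 48.8°, sin 48.8°) = (0.659, 0.752) and n = (−sin 48.8°, cos 48.8°) = (-0.752, 0.659). S is at the origin and L lies 55.3 along u from S, so L = 55.3·u = (36.4, 41.6). Tangency of A1 to both parallel lines with radius 10.2 puts K and J at S ± 10.2·n: K = (-7.67, 6.72), J = (7.67, -6.72). Equal radii place G and T the same way about L: G = L + 10.2·n = (28.8, 48.3), T = L − 10.2·n = (44.1, 34.9). Then |SG| = |G − S| = 56.2.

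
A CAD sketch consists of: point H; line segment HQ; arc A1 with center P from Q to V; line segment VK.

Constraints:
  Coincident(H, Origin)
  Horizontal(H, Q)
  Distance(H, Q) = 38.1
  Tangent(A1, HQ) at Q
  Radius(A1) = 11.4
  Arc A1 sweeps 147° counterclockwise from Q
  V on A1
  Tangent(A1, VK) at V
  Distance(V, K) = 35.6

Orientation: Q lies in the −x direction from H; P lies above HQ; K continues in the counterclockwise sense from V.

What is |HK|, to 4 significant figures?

73.76

H is at the origin; H and Q share the same y with |HQ| = 38.1 and Q on the −x side, so Q = (-38.10, 0.000). The tangent condition forces PQ to be normal to HQ, so P = Q + (0, 11.4) = (-38.10, 11.40). On A1, Q sits at bearing -90° from P; a 147° counterclockwise sweep puts V at bearing 57°, so V = P + 11.4·(cos 57°, sin 57°) = (-31.89, 20.96). Tangency of A1 to VK means the radius PV is perpendicular to VK, so VK runs along (−sin 57°, cos 57°); with |VK| = 35.6, K = (-61.75, 40.35). Then |HK| = |K − H| = 73.76.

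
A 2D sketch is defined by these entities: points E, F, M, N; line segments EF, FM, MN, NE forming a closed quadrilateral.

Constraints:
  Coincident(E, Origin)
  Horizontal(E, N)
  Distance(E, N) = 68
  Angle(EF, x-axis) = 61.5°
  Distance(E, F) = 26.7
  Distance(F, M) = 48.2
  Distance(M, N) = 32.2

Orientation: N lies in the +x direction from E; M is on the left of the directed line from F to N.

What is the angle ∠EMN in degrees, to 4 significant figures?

76.42°

E is at the origin; EN is horizontal with |EN| = 68.0 and N in +x, so N = (68.0, 0). EF runs at 61.5° with |EF| = 26.7, so F = (12.74, 23.46). M is determined by |FM| = 48.2 and |MN| = 32.2 together: it lies at the intersection of circle(F, 48.2) and circle(N, 32.2). With |FN| = 60.04, the foot of the radical line on FN is 40.73 from F and the perpendicular offset is √(48.2² − 40.73²) = 25.77. Taking the left-of-FN solution: M = (60.30, 31.27).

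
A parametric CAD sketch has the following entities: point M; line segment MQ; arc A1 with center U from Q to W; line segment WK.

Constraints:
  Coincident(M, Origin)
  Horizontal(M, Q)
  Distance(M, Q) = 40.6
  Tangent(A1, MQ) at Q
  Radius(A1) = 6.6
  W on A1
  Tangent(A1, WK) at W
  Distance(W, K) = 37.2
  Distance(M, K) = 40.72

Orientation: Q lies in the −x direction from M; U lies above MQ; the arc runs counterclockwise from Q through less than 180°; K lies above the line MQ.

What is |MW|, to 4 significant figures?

34.91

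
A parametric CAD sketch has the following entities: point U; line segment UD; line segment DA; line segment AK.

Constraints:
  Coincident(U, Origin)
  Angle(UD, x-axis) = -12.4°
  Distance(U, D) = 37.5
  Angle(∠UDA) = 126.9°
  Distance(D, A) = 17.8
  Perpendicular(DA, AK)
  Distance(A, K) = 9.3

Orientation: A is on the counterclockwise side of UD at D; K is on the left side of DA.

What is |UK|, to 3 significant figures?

45.3

U is at the origin; UD runs at -12.4° with length 37.5, so D = 37.5·(cos -12.4°, sin -12.4°) = (36.6, -8.05). ∠UDA = 126.9°, so DA runs at -12.4° + (180° − 126.9°) = 40.7° from the x-axis; with |DA| = 17.8, A = D + 17.8·(cos 40.7°, sin 40.7°) = (50.1, 3.55). DA ⟂ AK; with |AK| = 9.3 on the left of DA, K = A + 9.3·(-0.652, 0.758) = (44.1, 10.6). Then |UK| = |K − U| = 45.3.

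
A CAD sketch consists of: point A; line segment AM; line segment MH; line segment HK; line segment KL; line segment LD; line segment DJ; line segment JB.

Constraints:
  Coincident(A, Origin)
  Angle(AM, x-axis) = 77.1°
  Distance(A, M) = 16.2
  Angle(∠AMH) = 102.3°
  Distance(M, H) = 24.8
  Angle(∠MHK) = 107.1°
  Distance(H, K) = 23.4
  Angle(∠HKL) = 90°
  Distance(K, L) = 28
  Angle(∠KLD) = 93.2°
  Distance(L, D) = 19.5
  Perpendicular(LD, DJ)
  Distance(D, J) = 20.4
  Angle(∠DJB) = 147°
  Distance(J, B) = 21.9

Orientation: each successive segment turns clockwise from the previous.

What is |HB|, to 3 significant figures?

17.1

LD ⟂ DJ, so DJ runs at 19.7°; with |DJ| = 20.4, J = (20.8, 10.4). ∠DJB = 147.0° gives JB at -13.3° from the x-axis; with |JB| = 21.9, B = (42.2, 5.34). Then |HB| = |B − H| = 17.1.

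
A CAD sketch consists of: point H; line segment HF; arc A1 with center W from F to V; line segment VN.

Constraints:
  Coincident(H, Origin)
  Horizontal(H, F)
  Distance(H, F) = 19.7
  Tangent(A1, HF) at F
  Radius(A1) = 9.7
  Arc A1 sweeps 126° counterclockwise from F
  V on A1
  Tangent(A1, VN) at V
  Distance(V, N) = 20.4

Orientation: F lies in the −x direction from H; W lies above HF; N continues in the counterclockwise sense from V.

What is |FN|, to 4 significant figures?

32.17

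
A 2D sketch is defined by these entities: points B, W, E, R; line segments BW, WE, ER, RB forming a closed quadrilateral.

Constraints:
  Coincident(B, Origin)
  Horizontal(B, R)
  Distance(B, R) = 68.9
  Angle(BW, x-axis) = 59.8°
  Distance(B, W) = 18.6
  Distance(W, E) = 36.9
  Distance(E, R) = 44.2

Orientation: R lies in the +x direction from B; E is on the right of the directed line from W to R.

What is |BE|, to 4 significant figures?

31.95

Checks: |WE| = 36.90 ✓; |ER| = 44.20 ✓.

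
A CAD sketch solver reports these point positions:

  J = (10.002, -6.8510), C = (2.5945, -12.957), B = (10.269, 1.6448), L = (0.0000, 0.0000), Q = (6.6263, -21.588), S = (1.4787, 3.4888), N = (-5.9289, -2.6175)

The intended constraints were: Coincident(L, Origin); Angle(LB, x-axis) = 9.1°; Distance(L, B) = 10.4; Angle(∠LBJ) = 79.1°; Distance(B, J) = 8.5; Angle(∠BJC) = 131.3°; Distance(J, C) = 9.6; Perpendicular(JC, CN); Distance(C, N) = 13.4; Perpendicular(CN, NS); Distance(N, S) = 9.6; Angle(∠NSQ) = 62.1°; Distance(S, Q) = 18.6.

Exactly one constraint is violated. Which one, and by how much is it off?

Distance(S, Q) = 18.6 — off by 7.00.

L = (0.00, 0.00) ✓; LB at 9.100° ✓; |LB| = 10.40 ✓; ∠LBJ = 79.10° ✓; |BJ| = 8.500 ✓; ∠BJC = 131.3° ✓; |JC| = 9.600 ✓; ∠(JC, CN) = 90.00° ✓; |CN| = 13.40 ✓; ∠(CN, NS) = 90.00° ✓; |NS| = 9.600 ✓; ∠NSQ = 62.10° ✓; |SQ| = 25.60 ✗.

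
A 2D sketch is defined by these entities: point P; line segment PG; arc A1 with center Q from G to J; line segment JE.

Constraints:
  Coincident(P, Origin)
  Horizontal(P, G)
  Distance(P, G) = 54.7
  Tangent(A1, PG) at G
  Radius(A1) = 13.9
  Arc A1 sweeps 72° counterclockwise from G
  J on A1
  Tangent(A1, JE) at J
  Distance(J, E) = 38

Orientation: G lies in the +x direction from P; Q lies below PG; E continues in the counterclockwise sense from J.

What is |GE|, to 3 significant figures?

52.1

P is at the origin; PG is horizontal with |PG| = 54.7 and G on the +x side, so G = (54.7, 0.00). The tangent condition forces QG to be normal to PG, so Q = G + (0, -13.9) = (54.7, -13.9). On A1, G sits at bearing 90° from Q; a 72° counterclockwise sweep puts J at bearing 162°, so J = Q + 13.9·(cos 162°, sin 162°) = (41.5, -9.60). Since A1 is tangent to JE there, QJ ⟂ JE, so JE runs along (−sin 162°, cos 162°); with |JE| = 38.0, E = (29.7, -45.7). Then |GE| = |E − G| = 52.1.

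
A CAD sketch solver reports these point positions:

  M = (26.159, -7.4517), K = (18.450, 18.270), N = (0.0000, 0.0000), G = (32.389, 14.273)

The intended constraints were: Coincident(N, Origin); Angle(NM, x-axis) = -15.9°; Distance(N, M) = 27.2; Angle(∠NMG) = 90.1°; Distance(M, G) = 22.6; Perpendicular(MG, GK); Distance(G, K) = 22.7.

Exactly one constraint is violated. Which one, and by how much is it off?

Distance(G, K) = 22.7 — off by 8.20.

N = (0.00, 0.00) ✓; NM at -15.90° ✓; |NM| = 27.20 ✓; ∠NMG = 90.10° ✓; |MG| = 22.60 ✓; ∠(MG, GK) = 90.00° ✓; |GK| = 14.50 ✗.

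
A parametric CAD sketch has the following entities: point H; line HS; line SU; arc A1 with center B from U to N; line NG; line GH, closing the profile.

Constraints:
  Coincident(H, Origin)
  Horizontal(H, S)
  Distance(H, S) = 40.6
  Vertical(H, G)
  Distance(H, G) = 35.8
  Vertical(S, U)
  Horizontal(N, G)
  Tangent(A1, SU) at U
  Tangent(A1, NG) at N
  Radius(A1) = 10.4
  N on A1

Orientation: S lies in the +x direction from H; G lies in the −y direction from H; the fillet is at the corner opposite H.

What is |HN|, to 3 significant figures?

46.8

H is at the origin; HS is horizontal with |HS| = 40.6 and S on the +x side, so S = (40.6, 0.00). H and G share the same x with |HG| = 35.8 and G on the −y side, so G = (0.00, -35.8). The virtual corner opposite H is at (40.6, -35.8). A1 meets SU tangentially, so BU is at right angles to SU and tangency of A1 to NG means the radius BN is perpendicular to NG, with radius 10.4, so the center B sits 10.4 in from both sides at B = (30.2, -25.4). That places the tangent points at U = (40.6, -25.4) on SU and N = (30.2, -35.8) on NG. Then |HN| = |N − H| = 46.8.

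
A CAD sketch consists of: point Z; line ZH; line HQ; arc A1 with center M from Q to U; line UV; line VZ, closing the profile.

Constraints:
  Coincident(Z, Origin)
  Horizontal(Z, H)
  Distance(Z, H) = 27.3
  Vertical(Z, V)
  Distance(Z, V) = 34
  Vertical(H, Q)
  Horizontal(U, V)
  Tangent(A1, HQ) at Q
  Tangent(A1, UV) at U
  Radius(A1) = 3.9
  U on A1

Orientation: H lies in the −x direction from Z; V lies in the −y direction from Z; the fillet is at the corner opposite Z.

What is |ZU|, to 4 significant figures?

41.27

The virtual corner opposite Z is at (-27.30, -34.00). Since A1 is tangent to HQ there, MQ ⟂ HQ and since A1 is tangent to UV there, MU ⟂ UV, with radius 3.9, so the center M sits 3.9 in from both sides at M = (-23.40, -30.10). That places the tangent points at Q = (-27.30, -30.10) on HQ and U = (-23.40, -34.00) on UV. Then |ZU| = |U − Z| = 41.27.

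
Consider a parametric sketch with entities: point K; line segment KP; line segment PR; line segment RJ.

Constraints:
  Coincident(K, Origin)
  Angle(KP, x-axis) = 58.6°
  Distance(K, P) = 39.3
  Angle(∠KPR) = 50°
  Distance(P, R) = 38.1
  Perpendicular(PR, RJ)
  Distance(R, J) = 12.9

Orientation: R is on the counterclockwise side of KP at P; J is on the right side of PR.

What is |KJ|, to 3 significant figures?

44.9

∠KPR = 50.0°, so PR runs at 58.6° + (180° − 50.0°) = 189° from the x-axis; with |PR| = 38.1, R = P + 38.1·(cos 189°, sin 189°) = (-17.2, 27.8). The perpendicularity gives RJ at right angles to PR; with |RJ| = 12.9 on the right of PR, J = R + 12.9·(-0.150, 0.989) = (-19.1, 40.6). Then |KJ| = |J − K| = 44.9.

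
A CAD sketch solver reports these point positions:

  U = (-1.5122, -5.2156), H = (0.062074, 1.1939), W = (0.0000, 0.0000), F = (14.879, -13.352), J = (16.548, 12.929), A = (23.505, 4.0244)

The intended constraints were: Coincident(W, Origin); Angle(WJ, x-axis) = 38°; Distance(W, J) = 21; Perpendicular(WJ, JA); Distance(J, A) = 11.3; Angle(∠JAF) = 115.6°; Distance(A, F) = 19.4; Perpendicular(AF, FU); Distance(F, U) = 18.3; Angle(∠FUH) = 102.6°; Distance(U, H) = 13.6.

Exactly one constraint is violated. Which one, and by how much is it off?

Distance(U, H) = 13.6 — off by 7.00.

W = (0.00, 0.00) ✓; WJ at 38.00° ✓; |WJ| = 21.00 ✓; ∠(WJ, JA) = 90.00° ✓; |JA| = 11.30 ✓; ∠JAF = 115.6° ✓; |AF| = 19.40 ✓; ∠(AF, FU) = 90.00° ✓; |FU| = 18.30 ✓; ∠FUH = 102.6° ✓; |UH| = 6.600 ✗.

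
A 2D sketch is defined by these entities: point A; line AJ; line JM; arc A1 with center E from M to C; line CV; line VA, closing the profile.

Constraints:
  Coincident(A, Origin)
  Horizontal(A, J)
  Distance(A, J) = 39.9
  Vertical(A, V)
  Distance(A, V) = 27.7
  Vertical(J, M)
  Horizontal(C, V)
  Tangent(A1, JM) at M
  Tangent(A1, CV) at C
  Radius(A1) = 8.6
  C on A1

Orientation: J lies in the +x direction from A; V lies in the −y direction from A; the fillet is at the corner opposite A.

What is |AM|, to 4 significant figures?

44.24

The virtual corner opposite A is at (39.90, -27.70). A1 meets JM tangentially, so EM is at right angles to JM and the tangent condition forces EC to be normal to CV, with radius 8.6, so the center E sits 8.6 in from both sides at E = (31.30, -19.10). That places the tangent points at M = (39.90, -19.10) on JM and C = (31.30, -27.70) on CV. Then |AM| = |M − A| = 44.24.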